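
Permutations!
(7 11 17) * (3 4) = [0, 1, 2, 4, 3, 5, 6, 11, 8, 9, 10, 17, 12, 13, 14, 15, 16, 7] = (3 4)(7 11 17)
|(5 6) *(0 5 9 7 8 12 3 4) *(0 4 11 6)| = |(0 5)(3 11 6 9 7 8 12)| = 14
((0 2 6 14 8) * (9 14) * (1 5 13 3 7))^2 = ((0 2 6 9 14 8)(1 5 13 3 7))^2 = (0 6 14)(1 13 7 5 3)(2 9 8)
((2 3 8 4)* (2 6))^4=(2 6 4 8 3)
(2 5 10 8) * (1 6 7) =[0, 6, 5, 3, 4, 10, 7, 1, 2, 9, 8] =(1 6 7)(2 5 10 8)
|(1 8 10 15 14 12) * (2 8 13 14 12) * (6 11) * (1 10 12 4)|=18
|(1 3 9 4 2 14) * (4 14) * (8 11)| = 4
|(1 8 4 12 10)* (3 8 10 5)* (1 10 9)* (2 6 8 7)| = |(1 9)(2 6 8 4 12 5 3 7)| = 8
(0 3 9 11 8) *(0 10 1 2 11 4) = (0 3 9 4)(1 2 11 8 10) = [3, 2, 11, 9, 0, 5, 6, 7, 10, 4, 1, 8]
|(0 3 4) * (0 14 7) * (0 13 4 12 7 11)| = |(0 3 12 7 13 4 14 11)| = 8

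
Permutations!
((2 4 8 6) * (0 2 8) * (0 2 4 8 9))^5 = (0 9 6 8 2 4)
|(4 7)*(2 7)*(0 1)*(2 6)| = 4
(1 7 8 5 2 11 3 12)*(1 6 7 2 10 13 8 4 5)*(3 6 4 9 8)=(1 2 11 6 7 9 8)(3 12 4 5 10 13)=[0, 2, 11, 12, 5, 10, 7, 9, 1, 8, 13, 6, 4, 3]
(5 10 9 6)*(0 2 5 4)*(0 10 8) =(0 2 5 8)(4 10 9 6) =[2, 1, 5, 3, 10, 8, 4, 7, 0, 6, 9]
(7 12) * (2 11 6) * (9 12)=(2 11 6)(7 9 12)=[0, 1, 11, 3, 4, 5, 2, 9, 8, 12, 10, 6, 7]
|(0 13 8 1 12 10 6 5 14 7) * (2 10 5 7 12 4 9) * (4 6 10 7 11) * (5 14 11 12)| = |(0 13 8 1 6 12 14 5 11 4 9 2 7)| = 13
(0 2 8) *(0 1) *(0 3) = (0 2 8 1 3) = [2, 3, 8, 0, 4, 5, 6, 7, 1]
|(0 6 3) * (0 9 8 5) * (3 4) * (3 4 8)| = 4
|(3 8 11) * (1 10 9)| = |(1 10 9)(3 8 11)| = 3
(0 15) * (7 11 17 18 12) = (0 15)(7 11 17 18 12) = [15, 1, 2, 3, 4, 5, 6, 11, 8, 9, 10, 17, 7, 13, 14, 0, 16, 18, 12]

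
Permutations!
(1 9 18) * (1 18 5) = [0, 9, 2, 3, 4, 1, 6, 7, 8, 5, 10, 11, 12, 13, 14, 15, 16, 17, 18] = (18)(1 9 5)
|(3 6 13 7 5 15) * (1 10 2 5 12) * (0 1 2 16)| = |(0 1 10 16)(2 5 15 3 6 13 7 12)| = 8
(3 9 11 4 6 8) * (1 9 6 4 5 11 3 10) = (1 9 3 6 8 10)(5 11) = [0, 9, 2, 6, 4, 11, 8, 7, 10, 3, 1, 5]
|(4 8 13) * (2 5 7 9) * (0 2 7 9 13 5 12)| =6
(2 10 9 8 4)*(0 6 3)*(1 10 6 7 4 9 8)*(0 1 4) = (0 7)(1 10 8 9 4 2 6 3) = [7, 10, 6, 1, 2, 5, 3, 0, 9, 4, 8]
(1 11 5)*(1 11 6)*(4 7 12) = (1 6)(4 7 12)(5 11) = [0, 6, 2, 3, 7, 11, 1, 12, 8, 9, 10, 5, 4]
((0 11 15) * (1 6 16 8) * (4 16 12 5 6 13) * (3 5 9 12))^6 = ((0 11 15)(1 13 4 16 8)(3 5 6)(9 12))^6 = (1 13 4 16 8)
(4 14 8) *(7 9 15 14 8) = (4 8)(7 9 15 14) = [0, 1, 2, 3, 8, 5, 6, 9, 4, 15, 10, 11, 12, 13, 7, 14]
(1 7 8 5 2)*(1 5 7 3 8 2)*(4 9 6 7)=(1 3 8 4 9 6 7 2 5)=[0, 3, 5, 8, 9, 1, 7, 2, 4, 6]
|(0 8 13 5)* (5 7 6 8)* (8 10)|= 10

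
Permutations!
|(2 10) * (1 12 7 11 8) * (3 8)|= |(1 12 7 11 3 8)(2 10)|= 6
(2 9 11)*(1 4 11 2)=(1 4 11)(2 9)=[0, 4, 9, 3, 11, 5, 6, 7, 8, 2, 10, 1]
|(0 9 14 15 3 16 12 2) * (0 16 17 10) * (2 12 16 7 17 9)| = |(0 2 7 17 10)(3 9 14 15)| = 20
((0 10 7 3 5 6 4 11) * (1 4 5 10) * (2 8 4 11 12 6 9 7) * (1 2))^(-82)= (0 3 6 2 10 5 8 1 9 4 11 7 12)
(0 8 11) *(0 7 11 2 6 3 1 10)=(0 8 2 6 3 1 10)(7 11)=[8, 10, 6, 1, 4, 5, 3, 11, 2, 9, 0, 7]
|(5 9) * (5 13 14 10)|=|(5 9 13 14 10)|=5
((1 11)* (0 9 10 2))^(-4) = (11)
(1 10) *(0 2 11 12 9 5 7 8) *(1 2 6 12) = [6, 10, 11, 3, 4, 7, 12, 8, 0, 5, 2, 1, 9] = (0 6 12 9 5 7 8)(1 10 2 11)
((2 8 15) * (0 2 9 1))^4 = (0 9 8)(1 15 2)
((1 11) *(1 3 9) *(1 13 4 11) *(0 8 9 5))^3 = ((0 8 9 13 4 11 3 5))^3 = (0 13 3 8 4 5 9 11)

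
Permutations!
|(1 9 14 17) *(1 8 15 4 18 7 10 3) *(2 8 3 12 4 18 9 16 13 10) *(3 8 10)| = 44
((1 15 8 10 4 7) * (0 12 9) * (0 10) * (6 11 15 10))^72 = ((0 12 9 6 11 15 8)(1 10 4 7))^72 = (0 9 11 8 12 6 15)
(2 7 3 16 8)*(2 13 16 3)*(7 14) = (2 14 7)(8 13 16) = [0, 1, 14, 3, 4, 5, 6, 2, 13, 9, 10, 11, 12, 16, 7, 15, 8]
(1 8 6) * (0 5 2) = (0 5 2)(1 8 6) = [5, 8, 0, 3, 4, 2, 1, 7, 6]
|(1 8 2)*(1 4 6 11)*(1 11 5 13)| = |(1 8 2 4 6 5 13)| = 7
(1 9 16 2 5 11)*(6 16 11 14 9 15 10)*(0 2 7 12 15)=(0 2 5 14 9 11 1)(6 16 7 12 15 10)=[2, 0, 5, 3, 4, 14, 16, 12, 8, 11, 6, 1, 15, 13, 9, 10, 7]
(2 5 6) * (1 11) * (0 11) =[11, 0, 5, 3, 4, 6, 2, 7, 8, 9, 10, 1] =(0 11 1)(2 5 6)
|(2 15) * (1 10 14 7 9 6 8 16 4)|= |(1 10 14 7 9 6 8 16 4)(2 15)|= 18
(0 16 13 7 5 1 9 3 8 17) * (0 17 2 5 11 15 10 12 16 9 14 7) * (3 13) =(17)(0 9 13)(1 14 7 11 15 10 12 16 3 8 2 5) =[9, 14, 5, 8, 4, 1, 6, 11, 2, 13, 12, 15, 16, 0, 7, 10, 3, 17]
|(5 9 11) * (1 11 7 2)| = |(1 11 5 9 7 2)| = 6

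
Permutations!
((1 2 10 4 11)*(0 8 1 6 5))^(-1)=((0 8 1 2 10 4 11 6 5))^(-1)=(0 5 6 11 4 10 2 1 8)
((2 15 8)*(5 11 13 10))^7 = (2 15 8)(5 10 13 11)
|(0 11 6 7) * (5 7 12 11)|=|(0 5 7)(6 12 11)|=3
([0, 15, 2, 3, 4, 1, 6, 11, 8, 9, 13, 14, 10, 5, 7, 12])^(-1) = (1 5 13 10 12 15)(7 14 11)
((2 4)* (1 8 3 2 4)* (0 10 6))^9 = (10)(1 8 3 2)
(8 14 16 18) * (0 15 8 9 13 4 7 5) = (0 15 8 14 16 18 9 13 4 7 5) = [15, 1, 2, 3, 7, 0, 6, 5, 14, 13, 10, 11, 12, 4, 16, 8, 18, 17, 9]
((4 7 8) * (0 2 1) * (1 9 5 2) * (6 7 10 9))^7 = ((0 1)(2 6 7 8 4 10 9 5))^7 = (0 1)(2 5 9 10 4 8 7 6)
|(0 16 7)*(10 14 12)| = 3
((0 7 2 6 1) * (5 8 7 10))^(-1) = (0 1 6 2 7 8 5 10)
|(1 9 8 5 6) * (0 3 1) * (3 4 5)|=|(0 4 5 6)(1 9 8 3)|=4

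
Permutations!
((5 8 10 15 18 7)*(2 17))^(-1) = (2 17)(5 7 18 15 10 8)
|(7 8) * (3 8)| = 3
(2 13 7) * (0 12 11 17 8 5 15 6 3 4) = (0 12 11 17 8 5 15 6 3 4)(2 13 7) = [12, 1, 13, 4, 0, 15, 3, 2, 5, 9, 10, 17, 11, 7, 14, 6, 16, 8]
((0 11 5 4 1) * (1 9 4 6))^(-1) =(0 1 6 5 11)(4 9)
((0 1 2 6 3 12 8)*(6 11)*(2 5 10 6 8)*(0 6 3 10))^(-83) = (0 1 5)(2 11 8 6 10 3 12)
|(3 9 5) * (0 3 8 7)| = |(0 3 9 5 8 7)| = 6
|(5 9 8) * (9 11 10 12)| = 6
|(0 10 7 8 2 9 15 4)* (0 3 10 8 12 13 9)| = 24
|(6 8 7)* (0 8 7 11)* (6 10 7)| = 6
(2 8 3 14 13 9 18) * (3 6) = [0, 1, 8, 14, 4, 5, 3, 7, 6, 18, 10, 11, 12, 9, 13, 15, 16, 17, 2] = (2 8 6 3 14 13 9 18)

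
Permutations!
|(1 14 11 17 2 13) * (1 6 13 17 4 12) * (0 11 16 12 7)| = 4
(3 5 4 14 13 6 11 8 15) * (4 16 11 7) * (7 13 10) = (3 5 16 11 8 15)(4 14 10 7)(6 13) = [0, 1, 2, 5, 14, 16, 13, 4, 15, 9, 7, 8, 12, 6, 10, 3, 11]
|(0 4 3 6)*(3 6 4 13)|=|(0 13 3 4 6)|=5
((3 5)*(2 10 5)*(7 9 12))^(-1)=(2 3 5 10)(7 12 9)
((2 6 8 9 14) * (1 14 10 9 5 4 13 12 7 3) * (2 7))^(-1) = (1 3 7 14)(2 12 13 4 5 8 6)(9 10)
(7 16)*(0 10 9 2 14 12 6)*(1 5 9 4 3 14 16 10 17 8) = [17, 5, 16, 14, 3, 9, 0, 10, 1, 2, 4, 11, 6, 13, 12, 15, 7, 8] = (0 17 8 1 5 9 2 16 7 10 4 3 14 12 6)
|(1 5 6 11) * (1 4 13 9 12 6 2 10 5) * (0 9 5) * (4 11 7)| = |(0 9 12 6 7 4 13 5 2 10)| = 10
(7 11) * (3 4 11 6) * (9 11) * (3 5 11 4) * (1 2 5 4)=(1 2 5 11 7 6 4 9)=[0, 2, 5, 3, 9, 11, 4, 6, 8, 1, 10, 7]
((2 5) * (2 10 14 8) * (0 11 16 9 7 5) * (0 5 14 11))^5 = (2 9 5 7 10 14 11 8 16)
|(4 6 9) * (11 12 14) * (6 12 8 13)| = |(4 12 14 11 8 13 6 9)| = 8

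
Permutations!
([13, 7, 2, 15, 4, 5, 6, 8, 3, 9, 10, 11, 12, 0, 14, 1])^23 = (0 13)(1 3 7 15 8)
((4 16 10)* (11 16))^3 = ((4 11 16 10))^3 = (4 10 16 11)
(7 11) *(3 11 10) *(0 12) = [12, 1, 2, 11, 4, 5, 6, 10, 8, 9, 3, 7, 0] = (0 12)(3 11 7 10)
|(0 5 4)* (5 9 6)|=|(0 9 6 5 4)|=5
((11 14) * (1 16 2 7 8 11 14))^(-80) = (1 8 2)(7 16 11)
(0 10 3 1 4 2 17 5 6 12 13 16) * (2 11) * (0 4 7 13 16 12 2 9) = [10, 7, 17, 1, 11, 6, 2, 13, 8, 0, 3, 9, 16, 12, 14, 15, 4, 5] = (0 10 3 1 7 13 12 16 4 11 9)(2 17 5 6)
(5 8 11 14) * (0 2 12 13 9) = (0 2 12 13 9)(5 8 11 14) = [2, 1, 12, 3, 4, 8, 6, 7, 11, 0, 10, 14, 13, 9, 5]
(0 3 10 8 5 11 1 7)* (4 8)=(0 3 10 4 8 5 11 1 7)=[3, 7, 2, 10, 8, 11, 6, 0, 5, 9, 4, 1]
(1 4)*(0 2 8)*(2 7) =(0 7 2 8)(1 4) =[7, 4, 8, 3, 1, 5, 6, 2, 0]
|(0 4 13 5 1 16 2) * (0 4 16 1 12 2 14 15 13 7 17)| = |(0 16 14 15 13 5 12 2 4 7 17)| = 11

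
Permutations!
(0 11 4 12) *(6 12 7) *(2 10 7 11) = (0 2 10 7 6 12)(4 11) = [2, 1, 10, 3, 11, 5, 12, 6, 8, 9, 7, 4, 0]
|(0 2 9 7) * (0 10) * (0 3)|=6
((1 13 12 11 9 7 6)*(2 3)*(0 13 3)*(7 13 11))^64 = ((0 11 9 13 12 7 6 1 3 2))^64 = (0 12 3 9 6)(1 11 7 2 13)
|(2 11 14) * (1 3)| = 6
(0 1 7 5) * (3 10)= [1, 7, 2, 10, 4, 0, 6, 5, 8, 9, 3]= (0 1 7 5)(3 10)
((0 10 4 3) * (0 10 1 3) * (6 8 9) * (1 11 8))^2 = ((0 11 8 9 6 1 3 10 4))^2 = (0 8 6 3 4 11 9 1 10)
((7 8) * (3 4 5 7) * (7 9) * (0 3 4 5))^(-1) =(0 4 8 7 9 5 3)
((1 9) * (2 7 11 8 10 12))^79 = (1 9)(2 7 11 8 10 12)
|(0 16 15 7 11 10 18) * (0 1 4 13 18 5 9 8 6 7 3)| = 28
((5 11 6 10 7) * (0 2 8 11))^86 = (0 7 6 8)(2 5 10 11)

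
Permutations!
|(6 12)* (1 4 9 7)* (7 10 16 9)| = |(1 4 7)(6 12)(9 10 16)| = 6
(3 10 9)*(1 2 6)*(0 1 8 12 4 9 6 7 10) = [1, 2, 7, 0, 9, 5, 8, 10, 12, 3, 6, 11, 4] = (0 1 2 7 10 6 8 12 4 9 3)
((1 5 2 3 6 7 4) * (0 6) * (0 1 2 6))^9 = ((1 5 6 7 4 2 3))^9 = (1 6 4 3 5 7 2)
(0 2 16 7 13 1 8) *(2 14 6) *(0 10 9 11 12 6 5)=(0 14 5)(1 8 10 9 11 12 6 2 16 7 13)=[14, 8, 16, 3, 4, 0, 2, 13, 10, 11, 9, 12, 6, 1, 5, 15, 7]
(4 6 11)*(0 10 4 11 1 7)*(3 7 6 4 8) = (11)(0 10 8 3 7)(1 6) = [10, 6, 2, 7, 4, 5, 1, 0, 3, 9, 8, 11]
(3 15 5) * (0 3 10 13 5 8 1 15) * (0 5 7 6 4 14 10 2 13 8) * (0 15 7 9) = (15)(0 3 5 2 13 9)(1 7 6 4 14 10 8) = [3, 7, 13, 5, 14, 2, 4, 6, 1, 0, 8, 11, 12, 9, 10, 15]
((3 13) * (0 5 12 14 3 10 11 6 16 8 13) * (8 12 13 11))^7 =(0 16 10 3 6 13 14 11 5 12 8)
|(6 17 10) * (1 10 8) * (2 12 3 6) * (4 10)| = |(1 4 10 2 12 3 6 17 8)| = 9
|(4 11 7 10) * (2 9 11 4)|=5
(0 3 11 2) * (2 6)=[3, 1, 0, 11, 4, 5, 2, 7, 8, 9, 10, 6]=(0 3 11 6 2)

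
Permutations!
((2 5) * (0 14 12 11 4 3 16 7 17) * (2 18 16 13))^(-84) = ((0 14 12 11 4 3 13 2 5 18 16 7 17))^(-84) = (0 2 14 5 12 18 11 16 4 7 3 17 13)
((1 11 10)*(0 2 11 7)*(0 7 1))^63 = (0 10 11 2)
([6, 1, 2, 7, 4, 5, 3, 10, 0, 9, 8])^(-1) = [8, 1, 2, 6, 4, 5, 0, 3, 10, 9, 7]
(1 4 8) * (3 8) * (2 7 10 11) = [0, 4, 7, 8, 3, 5, 6, 10, 1, 9, 11, 2] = (1 4 3 8)(2 7 10 11)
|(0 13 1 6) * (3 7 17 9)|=4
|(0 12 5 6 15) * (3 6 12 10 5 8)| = 8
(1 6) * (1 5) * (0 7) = (0 7)(1 6 5) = [7, 6, 2, 3, 4, 1, 5, 0]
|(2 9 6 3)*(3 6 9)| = |(9)(2 3)| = 2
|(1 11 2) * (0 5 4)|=3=|(0 5 4)(1 11 2)|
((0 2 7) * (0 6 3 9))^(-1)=(0 9 3 6 7 2)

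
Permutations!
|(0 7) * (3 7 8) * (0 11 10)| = 6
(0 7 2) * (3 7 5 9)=(0 5 9 3 7 2)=[5, 1, 0, 7, 4, 9, 6, 2, 8, 3]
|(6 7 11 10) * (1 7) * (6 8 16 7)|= 10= |(1 6)(7 11 10 8 16)|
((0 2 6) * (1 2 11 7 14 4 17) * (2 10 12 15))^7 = ((0 11 7 14 4 17 1 10 12 15 2 6))^7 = (0 10 7 15 4 6 1 11 12 14 2 17)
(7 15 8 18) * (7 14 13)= (7 15 8 18 14 13)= [0, 1, 2, 3, 4, 5, 6, 15, 18, 9, 10, 11, 12, 7, 13, 8, 16, 17, 14]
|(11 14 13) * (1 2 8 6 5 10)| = 6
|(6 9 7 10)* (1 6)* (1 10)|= 4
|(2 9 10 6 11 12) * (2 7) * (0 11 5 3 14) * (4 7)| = |(0 11 12 4 7 2 9 10 6 5 3 14)| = 12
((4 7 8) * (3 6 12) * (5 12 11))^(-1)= (3 12 5 11 6)(4 8 7)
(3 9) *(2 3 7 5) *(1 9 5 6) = [0, 9, 3, 5, 4, 2, 1, 6, 8, 7] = (1 9 7 6)(2 3 5)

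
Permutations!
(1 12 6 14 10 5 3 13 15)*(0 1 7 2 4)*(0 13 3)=(0 1 12 6 14 10 5)(2 4 13 15 7)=[1, 12, 4, 3, 13, 0, 14, 2, 8, 9, 5, 11, 6, 15, 10, 7]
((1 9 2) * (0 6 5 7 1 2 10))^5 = ((0 6 5 7 1 9 10))^5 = (0 9 7 6 10 1 5)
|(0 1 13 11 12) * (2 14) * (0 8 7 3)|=8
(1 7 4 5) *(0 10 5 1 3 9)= (0 10 5 3 9)(1 7 4)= [10, 7, 2, 9, 1, 3, 6, 4, 8, 0, 5]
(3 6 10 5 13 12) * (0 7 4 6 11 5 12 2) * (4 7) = [4, 1, 0, 11, 6, 13, 10, 7, 8, 9, 12, 5, 3, 2] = (0 4 6 10 12 3 11 5 13 2)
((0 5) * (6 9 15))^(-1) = ((0 5)(6 9 15))^(-1) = (0 5)(6 15 9)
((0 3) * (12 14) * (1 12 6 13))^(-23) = ((0 3)(1 12 14 6 13))^(-23) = (0 3)(1 14 13 12 6)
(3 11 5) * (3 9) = (3 11 5 9) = [0, 1, 2, 11, 4, 9, 6, 7, 8, 3, 10, 5]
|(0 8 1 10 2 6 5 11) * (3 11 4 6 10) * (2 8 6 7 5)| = 24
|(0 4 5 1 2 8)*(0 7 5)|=|(0 4)(1 2 8 7 5)|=10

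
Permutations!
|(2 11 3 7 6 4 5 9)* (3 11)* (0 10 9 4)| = |(11)(0 10 9 2 3 7 6)(4 5)| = 14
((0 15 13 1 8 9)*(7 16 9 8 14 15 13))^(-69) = (0 14 16 13 15 9 1 7)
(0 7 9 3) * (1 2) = [7, 2, 1, 0, 4, 5, 6, 9, 8, 3] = (0 7 9 3)(1 2)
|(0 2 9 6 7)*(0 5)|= 6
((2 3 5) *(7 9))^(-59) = ((2 3 5)(7 9))^(-59) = (2 3 5)(7 9)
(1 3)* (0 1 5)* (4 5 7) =[1, 3, 2, 7, 5, 0, 6, 4] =(0 1 3 7 4 5)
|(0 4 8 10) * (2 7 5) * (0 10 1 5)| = 7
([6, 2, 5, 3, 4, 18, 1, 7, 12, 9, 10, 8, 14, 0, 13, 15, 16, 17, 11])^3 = (0 2 11 14 6 5 8 13 1 18 12)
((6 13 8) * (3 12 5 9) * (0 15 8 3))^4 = ((0 15 8 6 13 3 12 5 9))^4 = (0 13 9 6 5 8 12 15 3)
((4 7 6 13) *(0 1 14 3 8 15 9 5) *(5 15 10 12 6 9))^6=((0 1 14 3 8 10 12 6 13 4 7 9 15 5))^6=(0 12 15 8 7 14 13)(1 6 5 10 9 3 4)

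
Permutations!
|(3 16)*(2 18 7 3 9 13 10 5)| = 9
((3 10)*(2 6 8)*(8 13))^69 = ((2 6 13 8)(3 10))^69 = (2 6 13 8)(3 10)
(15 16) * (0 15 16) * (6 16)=(0 15)(6 16)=[15, 1, 2, 3, 4, 5, 16, 7, 8, 9, 10, 11, 12, 13, 14, 0, 6]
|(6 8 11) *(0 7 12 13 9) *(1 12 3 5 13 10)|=6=|(0 7 3 5 13 9)(1 12 10)(6 8 11)|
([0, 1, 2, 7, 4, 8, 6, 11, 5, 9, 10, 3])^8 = (3 11 7)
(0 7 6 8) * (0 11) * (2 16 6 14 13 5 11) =(0 7 14 13 5 11)(2 16 6 8) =[7, 1, 16, 3, 4, 11, 8, 14, 2, 9, 10, 0, 12, 5, 13, 15, 6]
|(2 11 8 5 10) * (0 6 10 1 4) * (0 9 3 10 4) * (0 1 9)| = 21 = |(0 6 4)(2 11 8 5 9 3 10)|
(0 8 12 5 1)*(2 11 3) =(0 8 12 5 1)(2 11 3) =[8, 0, 11, 2, 4, 1, 6, 7, 12, 9, 10, 3, 5]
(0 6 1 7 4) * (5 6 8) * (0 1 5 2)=(0 8 2)(1 7 4)(5 6)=[8, 7, 0, 3, 1, 6, 5, 4, 2]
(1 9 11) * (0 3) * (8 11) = (0 3)(1 9 8 11) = [3, 9, 2, 0, 4, 5, 6, 7, 11, 8, 10, 1]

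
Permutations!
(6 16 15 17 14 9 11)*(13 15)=(6 16 13 15 17 14 9 11)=[0, 1, 2, 3, 4, 5, 16, 7, 8, 11, 10, 6, 12, 15, 9, 17, 13, 14]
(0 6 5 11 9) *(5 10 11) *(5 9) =(0 6 10 11 5 9) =[6, 1, 2, 3, 4, 9, 10, 7, 8, 0, 11, 5]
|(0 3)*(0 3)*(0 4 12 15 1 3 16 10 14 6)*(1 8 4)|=28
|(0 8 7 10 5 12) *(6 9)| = 6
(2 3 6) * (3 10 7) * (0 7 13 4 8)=(0 7 3 6 2 10 13 4 8)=[7, 1, 10, 6, 8, 5, 2, 3, 0, 9, 13, 11, 12, 4]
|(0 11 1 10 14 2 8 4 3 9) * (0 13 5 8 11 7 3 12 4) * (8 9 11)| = 18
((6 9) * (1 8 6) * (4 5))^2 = (1 6)(8 9)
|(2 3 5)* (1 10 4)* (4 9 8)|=15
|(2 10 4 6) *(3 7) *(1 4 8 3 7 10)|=12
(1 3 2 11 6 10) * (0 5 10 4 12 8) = [5, 3, 11, 2, 12, 10, 4, 7, 0, 9, 1, 6, 8] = (0 5 10 1 3 2 11 6 4 12 8)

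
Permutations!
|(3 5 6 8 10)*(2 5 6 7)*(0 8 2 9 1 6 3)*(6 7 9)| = 6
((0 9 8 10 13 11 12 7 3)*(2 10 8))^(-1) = ((0 9 2 10 13 11 12 7 3))^(-1) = (0 3 7 12 11 13 10 2 9)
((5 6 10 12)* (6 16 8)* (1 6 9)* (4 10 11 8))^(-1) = ((1 6 11 8 9)(4 10 12 5 16))^(-1) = (1 9 8 11 6)(4 16 5 12 10)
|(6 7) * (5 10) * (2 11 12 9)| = |(2 11 12 9)(5 10)(6 7)| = 4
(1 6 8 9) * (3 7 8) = (1 6 3 7 8 9) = [0, 6, 2, 7, 4, 5, 3, 8, 9, 1]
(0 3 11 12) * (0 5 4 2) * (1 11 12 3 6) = (0 6 1 11 3 12 5 4 2) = [6, 11, 0, 12, 2, 4, 1, 7, 8, 9, 10, 3, 5]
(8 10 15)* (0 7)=(0 7)(8 10 15)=[7, 1, 2, 3, 4, 5, 6, 0, 10, 9, 15, 11, 12, 13, 14, 8]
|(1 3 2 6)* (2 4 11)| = 6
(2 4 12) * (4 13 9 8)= (2 13 9 8 4 12)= [0, 1, 13, 3, 12, 5, 6, 7, 4, 8, 10, 11, 2, 9]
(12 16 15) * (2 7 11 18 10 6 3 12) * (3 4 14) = (2 7 11 18 10 6 4 14 3 12 16 15) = [0, 1, 7, 12, 14, 5, 4, 11, 8, 9, 6, 18, 16, 13, 3, 2, 15, 17, 10]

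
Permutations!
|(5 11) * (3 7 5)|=4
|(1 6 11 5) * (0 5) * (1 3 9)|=7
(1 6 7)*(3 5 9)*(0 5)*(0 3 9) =(9)(0 5)(1 6 7) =[5, 6, 2, 3, 4, 0, 7, 1, 8, 9]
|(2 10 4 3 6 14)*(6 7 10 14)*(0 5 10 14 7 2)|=|(0 5 10 4 3 2 7 14)|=8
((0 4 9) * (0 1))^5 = ((0 4 9 1))^5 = (0 4 9 1)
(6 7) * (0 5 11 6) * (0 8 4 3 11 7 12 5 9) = (0 9)(3 11 6 12 5 7 8 4) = [9, 1, 2, 11, 3, 7, 12, 8, 4, 0, 10, 6, 5]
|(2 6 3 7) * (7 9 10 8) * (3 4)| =|(2 6 4 3 9 10 8 7)| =8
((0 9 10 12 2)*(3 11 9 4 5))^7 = ((0 4 5 3 11 9 10 12 2))^7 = (0 12 9 3 4 2 10 11 5)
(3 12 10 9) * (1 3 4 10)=(1 3 12)(4 10 9)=[0, 3, 2, 12, 10, 5, 6, 7, 8, 4, 9, 11, 1]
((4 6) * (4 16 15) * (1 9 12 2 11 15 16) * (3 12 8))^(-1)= ((16)(1 9 8 3 12 2 11 15 4 6))^(-1)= (16)(1 6 4 15 11 2 12 3 8 9)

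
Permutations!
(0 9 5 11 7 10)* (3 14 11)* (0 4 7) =(0 9 5 3 14 11)(4 7 10) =[9, 1, 2, 14, 7, 3, 6, 10, 8, 5, 4, 0, 12, 13, 11]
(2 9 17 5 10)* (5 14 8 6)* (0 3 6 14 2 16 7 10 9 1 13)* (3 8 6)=(0 8 14 6 5 9 17 2 1 13)(7 10 16)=[8, 13, 1, 3, 4, 9, 5, 10, 14, 17, 16, 11, 12, 0, 6, 15, 7, 2]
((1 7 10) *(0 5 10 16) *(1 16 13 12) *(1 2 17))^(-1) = (0 16 10 5)(1 17 2 12 13 7)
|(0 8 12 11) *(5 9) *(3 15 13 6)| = |(0 8 12 11)(3 15 13 6)(5 9)| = 4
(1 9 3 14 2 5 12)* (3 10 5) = (1 9 10 5 12)(2 3 14) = [0, 9, 3, 14, 4, 12, 6, 7, 8, 10, 5, 11, 1, 13, 2]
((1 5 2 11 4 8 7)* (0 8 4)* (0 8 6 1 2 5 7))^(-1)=((0 6 1 7 2 11 8))^(-1)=(0 8 11 2 7 1 6)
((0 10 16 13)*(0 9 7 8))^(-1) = ((0 10 16 13 9 7 8))^(-1) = (0 8 7 9 13 16 10)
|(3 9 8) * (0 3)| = |(0 3 9 8)| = 4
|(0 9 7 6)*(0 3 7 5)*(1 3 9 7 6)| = |(0 7 1 3 6 9 5)| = 7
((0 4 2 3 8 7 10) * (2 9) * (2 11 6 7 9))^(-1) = (0 10 7 6 11 9 8 3 2 4)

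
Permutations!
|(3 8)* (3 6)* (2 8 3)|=3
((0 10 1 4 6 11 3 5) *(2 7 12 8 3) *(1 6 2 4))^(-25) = (0 8 2 6 5 12 4 10 3 7 11)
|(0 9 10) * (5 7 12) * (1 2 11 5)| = |(0 9 10)(1 2 11 5 7 12)| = 6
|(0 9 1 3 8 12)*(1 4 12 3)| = |(0 9 4 12)(3 8)| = 4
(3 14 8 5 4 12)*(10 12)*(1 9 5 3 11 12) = (1 9 5 4 10)(3 14 8)(11 12) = [0, 9, 2, 14, 10, 4, 6, 7, 3, 5, 1, 12, 11, 13, 8]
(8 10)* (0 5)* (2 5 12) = [12, 1, 5, 3, 4, 0, 6, 7, 10, 9, 8, 11, 2] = (0 12 2 5)(8 10)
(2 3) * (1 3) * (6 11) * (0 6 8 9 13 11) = (0 6)(1 3 2)(8 9 13 11) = [6, 3, 1, 2, 4, 5, 0, 7, 9, 13, 10, 8, 12, 11]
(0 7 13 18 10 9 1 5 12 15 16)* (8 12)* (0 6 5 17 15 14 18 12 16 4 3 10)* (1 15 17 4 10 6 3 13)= [7, 4, 2, 6, 13, 8, 5, 1, 16, 15, 9, 11, 14, 12, 18, 10, 3, 17, 0]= (0 7 1 4 13 12 14 18)(3 6 5 8 16)(9 15 10)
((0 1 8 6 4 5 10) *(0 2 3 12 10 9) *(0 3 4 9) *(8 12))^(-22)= ((0 1 12 10 2 4 5)(3 8 6 9))^(-22)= (0 5 4 2 10 12 1)(3 6)(8 9)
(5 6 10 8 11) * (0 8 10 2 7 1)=(0 8 11 5 6 2 7 1)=[8, 0, 7, 3, 4, 6, 2, 1, 11, 9, 10, 5]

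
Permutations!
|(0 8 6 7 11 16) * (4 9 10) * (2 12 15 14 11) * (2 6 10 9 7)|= 12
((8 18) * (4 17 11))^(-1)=(4 11 17)(8 18)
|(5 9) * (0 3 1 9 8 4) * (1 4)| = 12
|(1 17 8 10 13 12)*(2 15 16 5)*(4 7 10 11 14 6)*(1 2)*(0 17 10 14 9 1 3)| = 28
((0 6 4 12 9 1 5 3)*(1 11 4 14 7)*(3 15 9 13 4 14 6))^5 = ((0 3)(1 5 15 9 11 14 7)(4 12 13))^5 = (0 3)(1 14 9 5 7 11 15)(4 13 12)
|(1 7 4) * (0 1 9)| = |(0 1 7 4 9)| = 5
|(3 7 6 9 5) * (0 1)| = 10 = |(0 1)(3 7 6 9 5)|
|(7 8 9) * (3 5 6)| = 3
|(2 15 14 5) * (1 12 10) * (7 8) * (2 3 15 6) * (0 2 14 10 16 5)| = 28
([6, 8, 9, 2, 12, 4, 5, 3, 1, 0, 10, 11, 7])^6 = [3, 1, 12, 4, 0, 9, 2, 5, 8, 7, 10, 11, 6]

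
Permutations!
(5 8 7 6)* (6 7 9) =(5 8 9 6) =[0, 1, 2, 3, 4, 8, 5, 7, 9, 6]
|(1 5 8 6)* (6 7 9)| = |(1 5 8 7 9 6)| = 6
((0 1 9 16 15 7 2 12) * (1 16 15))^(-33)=((0 16 1 9 15 7 2 12))^(-33)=(0 12 2 7 15 9 1 16)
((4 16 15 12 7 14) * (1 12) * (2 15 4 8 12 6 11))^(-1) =((1 6 11 2 15)(4 16)(7 14 8 12))^(-1) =(1 15 2 11 6)(4 16)(7 12 8 14)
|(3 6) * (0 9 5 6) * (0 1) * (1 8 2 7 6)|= |(0 9 5 1)(2 7 6 3 8)|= 20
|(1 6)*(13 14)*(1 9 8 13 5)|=|(1 6 9 8 13 14 5)|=7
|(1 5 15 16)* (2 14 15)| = |(1 5 2 14 15 16)| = 6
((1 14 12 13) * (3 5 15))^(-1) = ((1 14 12 13)(3 5 15))^(-1) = (1 13 12 14)(3 15 5)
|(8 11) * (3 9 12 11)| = 5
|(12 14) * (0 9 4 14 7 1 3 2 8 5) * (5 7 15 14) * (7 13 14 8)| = |(0 9 4 5)(1 3 2 7)(8 13 14 12 15)| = 20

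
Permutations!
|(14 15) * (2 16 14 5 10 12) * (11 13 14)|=9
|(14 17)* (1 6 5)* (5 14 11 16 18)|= 8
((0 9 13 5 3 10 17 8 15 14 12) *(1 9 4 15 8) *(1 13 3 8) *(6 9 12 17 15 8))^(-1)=((0 4 8 1 12)(3 10 15 14 17 13 5 6 9))^(-1)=(0 12 1 8 4)(3 9 6 5 13 17 14 15 10)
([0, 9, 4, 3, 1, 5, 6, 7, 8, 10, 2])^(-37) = [0, 2, 9, 3, 10, 5, 6, 7, 8, 4, 1]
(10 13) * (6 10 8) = [0, 1, 2, 3, 4, 5, 10, 7, 6, 9, 13, 11, 12, 8] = (6 10 13 8)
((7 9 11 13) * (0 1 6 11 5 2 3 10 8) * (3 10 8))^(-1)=((0 1 6 11 13 7 9 5 2 10 3 8))^(-1)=(0 8 3 10 2 5 9 7 13 11 6 1)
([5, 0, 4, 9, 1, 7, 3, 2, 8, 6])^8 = [7, 5, 1, 6, 0, 2, 9, 4, 8, 3]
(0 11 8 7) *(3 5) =(0 11 8 7)(3 5) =[11, 1, 2, 5, 4, 3, 6, 0, 7, 9, 10, 8]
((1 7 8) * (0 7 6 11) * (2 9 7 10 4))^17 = (0 1 9 10 6 7 4 11 8 2)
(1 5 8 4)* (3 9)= (1 5 8 4)(3 9)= [0, 5, 2, 9, 1, 8, 6, 7, 4, 3]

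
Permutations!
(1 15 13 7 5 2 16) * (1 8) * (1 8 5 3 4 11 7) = (1 15 13)(2 16 5)(3 4 11 7) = [0, 15, 16, 4, 11, 2, 6, 3, 8, 9, 10, 7, 12, 1, 14, 13, 5]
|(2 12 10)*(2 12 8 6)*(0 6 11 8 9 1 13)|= 6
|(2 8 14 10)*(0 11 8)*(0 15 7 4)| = |(0 11 8 14 10 2 15 7 4)| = 9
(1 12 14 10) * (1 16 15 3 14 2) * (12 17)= (1 17 12 2)(3 14 10 16 15)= [0, 17, 1, 14, 4, 5, 6, 7, 8, 9, 16, 11, 2, 13, 10, 3, 15, 12]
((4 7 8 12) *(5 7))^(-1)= (4 12 8 7 5)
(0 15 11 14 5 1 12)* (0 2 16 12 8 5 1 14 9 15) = (1 8 5 14)(2 16 12)(9 15 11) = [0, 8, 16, 3, 4, 14, 6, 7, 5, 15, 10, 9, 2, 13, 1, 11, 12]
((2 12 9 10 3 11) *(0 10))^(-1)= (0 9 12 2 11 3 10)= ((0 10 3 11 2 12 9))^(-1)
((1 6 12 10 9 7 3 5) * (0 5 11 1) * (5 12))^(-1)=(0 5 6 1 11 3 7 9 10 12)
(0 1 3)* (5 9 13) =(0 1 3)(5 9 13) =[1, 3, 2, 0, 4, 9, 6, 7, 8, 13, 10, 11, 12, 5]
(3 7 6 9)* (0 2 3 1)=[2, 0, 3, 7, 4, 5, 9, 6, 8, 1]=(0 2 3 7 6 9 1)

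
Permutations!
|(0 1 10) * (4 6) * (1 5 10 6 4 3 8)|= |(0 5 10)(1 6 3 8)|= 12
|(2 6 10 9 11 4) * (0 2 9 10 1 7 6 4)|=15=|(0 2 4 9 11)(1 7 6)|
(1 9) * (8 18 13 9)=[0, 8, 2, 3, 4, 5, 6, 7, 18, 1, 10, 11, 12, 9, 14, 15, 16, 17, 13]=(1 8 18 13 9)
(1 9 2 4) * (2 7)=(1 9 7 2 4)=[0, 9, 4, 3, 1, 5, 6, 2, 8, 7]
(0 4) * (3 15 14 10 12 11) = [4, 1, 2, 15, 0, 5, 6, 7, 8, 9, 12, 3, 11, 13, 10, 14] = (0 4)(3 15 14 10 12 11)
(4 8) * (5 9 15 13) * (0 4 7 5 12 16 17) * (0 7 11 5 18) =(0 4 8 11 5 9 15 13 12 16 17 7 18) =[4, 1, 2, 3, 8, 9, 6, 18, 11, 15, 10, 5, 16, 12, 14, 13, 17, 7, 0]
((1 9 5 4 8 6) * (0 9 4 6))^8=((0 9 5 6 1 4 8))^8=(0 9 5 6 1 4 8)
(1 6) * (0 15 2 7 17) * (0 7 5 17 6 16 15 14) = (0 14)(1 16 15 2 5 17 7 6) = [14, 16, 5, 3, 4, 17, 1, 6, 8, 9, 10, 11, 12, 13, 0, 2, 15, 7]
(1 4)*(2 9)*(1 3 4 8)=(1 8)(2 9)(3 4)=[0, 8, 9, 4, 3, 5, 6, 7, 1, 2]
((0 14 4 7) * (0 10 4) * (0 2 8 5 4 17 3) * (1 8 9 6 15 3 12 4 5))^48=((0 14 2 9 6 15 3)(1 8)(4 7 10 17 12))^48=(0 3 15 6 9 2 14)(4 17 7 12 10)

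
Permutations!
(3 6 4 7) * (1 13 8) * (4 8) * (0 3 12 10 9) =(0 3 6 8 1 13 4 7 12 10 9) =[3, 13, 2, 6, 7, 5, 8, 12, 1, 0, 9, 11, 10, 4]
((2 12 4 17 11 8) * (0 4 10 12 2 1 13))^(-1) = (0 13 1 8 11 17 4)(10 12)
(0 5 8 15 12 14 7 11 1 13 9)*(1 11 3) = [5, 13, 2, 1, 4, 8, 6, 3, 15, 0, 10, 11, 14, 9, 7, 12] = (0 5 8 15 12 14 7 3 1 13 9)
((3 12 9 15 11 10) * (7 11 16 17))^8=((3 12 9 15 16 17 7 11 10))^8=(3 10 11 7 17 16 15 9 12)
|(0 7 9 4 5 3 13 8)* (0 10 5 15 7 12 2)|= 60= |(0 12 2)(3 13 8 10 5)(4 15 7 9)|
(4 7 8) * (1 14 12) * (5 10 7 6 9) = (1 14 12)(4 6 9 5 10 7 8) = [0, 14, 2, 3, 6, 10, 9, 8, 4, 5, 7, 11, 1, 13, 12]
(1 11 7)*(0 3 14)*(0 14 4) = [3, 11, 2, 4, 0, 5, 6, 1, 8, 9, 10, 7, 12, 13, 14] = (14)(0 3 4)(1 11 7)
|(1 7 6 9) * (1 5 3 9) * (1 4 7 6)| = |(1 6 4 7)(3 9 5)| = 12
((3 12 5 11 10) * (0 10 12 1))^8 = ((0 10 3 1)(5 11 12))^8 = (5 12 11)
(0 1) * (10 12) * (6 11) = [1, 0, 2, 3, 4, 5, 11, 7, 8, 9, 12, 6, 10] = (0 1)(6 11)(10 12)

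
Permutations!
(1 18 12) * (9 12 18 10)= [0, 10, 2, 3, 4, 5, 6, 7, 8, 12, 9, 11, 1, 13, 14, 15, 16, 17, 18]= (18)(1 10 9 12)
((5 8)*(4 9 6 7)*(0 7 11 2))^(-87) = (0 6 7 11 4 2 9)(5 8)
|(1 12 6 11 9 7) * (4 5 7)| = 8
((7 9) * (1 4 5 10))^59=((1 4 5 10)(7 9))^59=(1 10 5 4)(7 9)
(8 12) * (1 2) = [0, 2, 1, 3, 4, 5, 6, 7, 12, 9, 10, 11, 8] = (1 2)(8 12)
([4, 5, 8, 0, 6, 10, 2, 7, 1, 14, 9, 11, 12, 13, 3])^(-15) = [10, 4, 3, 5, 9, 6, 14, 7, 0, 8, 2, 11, 12, 13, 1]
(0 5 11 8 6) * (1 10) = [5, 10, 2, 3, 4, 11, 0, 7, 6, 9, 1, 8] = (0 5 11 8 6)(1 10)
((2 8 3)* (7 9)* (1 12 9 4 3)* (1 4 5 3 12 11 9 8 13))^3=(1 7 2 11 5 13 9 3)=((1 11 9 7 5 3 2 13)(4 12 8))^3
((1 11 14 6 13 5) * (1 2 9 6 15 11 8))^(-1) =(1 8)(2 5 13 6 9)(11 15 14)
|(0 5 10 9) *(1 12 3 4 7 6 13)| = 28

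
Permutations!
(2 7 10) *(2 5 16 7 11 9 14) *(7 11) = [0, 1, 7, 3, 4, 16, 6, 10, 8, 14, 5, 9, 12, 13, 2, 15, 11] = (2 7 10 5 16 11 9 14)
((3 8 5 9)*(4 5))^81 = ((3 8 4 5 9))^81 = (3 8 4 5 9)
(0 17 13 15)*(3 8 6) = (0 17 13 15)(3 8 6) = [17, 1, 2, 8, 4, 5, 3, 7, 6, 9, 10, 11, 12, 15, 14, 0, 16, 13]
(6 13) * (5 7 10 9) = (5 7 10 9)(6 13) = [0, 1, 2, 3, 4, 7, 13, 10, 8, 5, 9, 11, 12, 6]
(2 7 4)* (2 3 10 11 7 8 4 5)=(2 8 4 3 10 11 7 5)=[0, 1, 8, 10, 3, 2, 6, 5, 4, 9, 11, 7]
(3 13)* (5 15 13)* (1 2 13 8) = (1 2 13 3 5 15 8) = [0, 2, 13, 5, 4, 15, 6, 7, 1, 9, 10, 11, 12, 3, 14, 8]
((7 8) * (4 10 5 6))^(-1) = ((4 10 5 6)(7 8))^(-1) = (4 6 5 10)(7 8)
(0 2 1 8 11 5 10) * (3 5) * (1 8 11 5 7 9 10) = (0 2 8 5 1 11 3 7 9 10) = [2, 11, 8, 7, 4, 1, 6, 9, 5, 10, 0, 3]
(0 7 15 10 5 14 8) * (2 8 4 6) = (0 7 15 10 5 14 4 6 2 8) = [7, 1, 8, 3, 6, 14, 2, 15, 0, 9, 5, 11, 12, 13, 4, 10]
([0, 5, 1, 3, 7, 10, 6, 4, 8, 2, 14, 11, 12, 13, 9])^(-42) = (14)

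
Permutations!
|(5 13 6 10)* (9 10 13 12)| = 4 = |(5 12 9 10)(6 13)|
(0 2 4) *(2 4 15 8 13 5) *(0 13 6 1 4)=[0, 4, 15, 3, 13, 2, 1, 7, 6, 9, 10, 11, 12, 5, 14, 8]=(1 4 13 5 2 15 8 6)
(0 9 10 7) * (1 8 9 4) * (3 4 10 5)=(0 10 7)(1 8 9 5 3 4)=[10, 8, 2, 4, 1, 3, 6, 0, 9, 5, 7]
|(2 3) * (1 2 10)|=4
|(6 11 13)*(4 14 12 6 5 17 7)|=9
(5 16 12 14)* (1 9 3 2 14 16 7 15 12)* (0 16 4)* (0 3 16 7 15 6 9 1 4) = (0 7 6 9 16 4 3 2 14 5 15 12) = [7, 1, 14, 2, 3, 15, 9, 6, 8, 16, 10, 11, 0, 13, 5, 12, 4]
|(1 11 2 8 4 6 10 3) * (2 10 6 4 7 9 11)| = 8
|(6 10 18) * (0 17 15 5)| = |(0 17 15 5)(6 10 18)| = 12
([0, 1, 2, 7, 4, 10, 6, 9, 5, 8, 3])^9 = [0, 1, 2, 8, 4, 7, 6, 5, 3, 10, 9]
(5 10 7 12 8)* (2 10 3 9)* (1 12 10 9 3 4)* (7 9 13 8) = (1 12 7 10 9 2 13 8 5 4) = [0, 12, 13, 3, 1, 4, 6, 10, 5, 2, 9, 11, 7, 8]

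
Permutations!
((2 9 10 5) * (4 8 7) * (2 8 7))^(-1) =((2 9 10 5 8)(4 7))^(-1) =(2 8 5 10 9)(4 7)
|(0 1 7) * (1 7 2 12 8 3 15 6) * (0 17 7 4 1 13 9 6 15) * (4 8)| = 12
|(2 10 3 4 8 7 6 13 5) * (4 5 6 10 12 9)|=|(2 12 9 4 8 7 10 3 5)(6 13)|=18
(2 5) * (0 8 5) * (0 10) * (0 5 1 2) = (0 8 1 2 10 5) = [8, 2, 10, 3, 4, 0, 6, 7, 1, 9, 5]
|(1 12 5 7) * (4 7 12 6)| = 4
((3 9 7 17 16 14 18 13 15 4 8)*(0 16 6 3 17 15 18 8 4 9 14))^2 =((0 16)(3 14 8 17 6)(7 15 9)(13 18))^2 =(18)(3 8 6 14 17)(7 9 15)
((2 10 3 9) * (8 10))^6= ((2 8 10 3 9))^6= (2 8 10 3 9)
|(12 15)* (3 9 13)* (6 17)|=6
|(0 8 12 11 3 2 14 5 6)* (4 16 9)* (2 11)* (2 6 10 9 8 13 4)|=70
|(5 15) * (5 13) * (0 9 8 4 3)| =15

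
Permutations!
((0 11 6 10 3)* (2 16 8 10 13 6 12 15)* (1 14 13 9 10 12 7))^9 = ((0 11 7 1 14 13 6 9 10 3)(2 16 8 12 15))^9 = (0 3 10 9 6 13 14 1 7 11)(2 15 12 8 16)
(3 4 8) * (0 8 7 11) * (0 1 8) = (1 8 3 4 7 11) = [0, 8, 2, 4, 7, 5, 6, 11, 3, 9, 10, 1]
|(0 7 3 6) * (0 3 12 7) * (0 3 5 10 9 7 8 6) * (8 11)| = 8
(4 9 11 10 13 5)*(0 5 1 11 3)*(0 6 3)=(0 5 4 9)(1 11 10 13)(3 6)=[5, 11, 2, 6, 9, 4, 3, 7, 8, 0, 13, 10, 12, 1]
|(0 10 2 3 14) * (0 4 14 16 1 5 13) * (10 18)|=18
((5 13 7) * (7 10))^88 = ((5 13 10 7))^88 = (13)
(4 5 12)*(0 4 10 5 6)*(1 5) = (0 4 6)(1 5 12 10) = [4, 5, 2, 3, 6, 12, 0, 7, 8, 9, 1, 11, 10]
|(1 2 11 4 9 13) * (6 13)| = |(1 2 11 4 9 6 13)| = 7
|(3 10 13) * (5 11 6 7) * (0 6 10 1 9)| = |(0 6 7 5 11 10 13 3 1 9)| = 10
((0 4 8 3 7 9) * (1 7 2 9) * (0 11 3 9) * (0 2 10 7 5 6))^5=(0 3 6 11 5 9 1 8 7 4 10)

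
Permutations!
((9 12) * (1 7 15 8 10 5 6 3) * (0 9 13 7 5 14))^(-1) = ((0 9 12 13 7 15 8 10 14)(1 5 6 3))^(-1) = (0 14 10 8 15 7 13 12 9)(1 3 6 5)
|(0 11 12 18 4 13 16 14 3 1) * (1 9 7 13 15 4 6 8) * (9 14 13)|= 14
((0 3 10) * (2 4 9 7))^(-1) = ((0 3 10)(2 4 9 7))^(-1) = (0 10 3)(2 7 9 4)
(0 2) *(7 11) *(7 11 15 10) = (0 2)(7 15 10) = [2, 1, 0, 3, 4, 5, 6, 15, 8, 9, 7, 11, 12, 13, 14, 10]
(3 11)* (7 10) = (3 11)(7 10) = [0, 1, 2, 11, 4, 5, 6, 10, 8, 9, 7, 3]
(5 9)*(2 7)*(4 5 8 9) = (2 7)(4 5)(8 9) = [0, 1, 7, 3, 5, 4, 6, 2, 9, 8]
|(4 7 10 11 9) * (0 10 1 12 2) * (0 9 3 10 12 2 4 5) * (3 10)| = |(0 12 4 7 1 2 9 5)(10 11)| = 8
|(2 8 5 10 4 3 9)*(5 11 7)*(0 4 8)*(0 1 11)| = 11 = |(0 4 3 9 2 1 11 7 5 10 8)|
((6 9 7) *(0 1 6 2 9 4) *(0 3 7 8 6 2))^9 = (9)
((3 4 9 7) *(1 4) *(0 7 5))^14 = (9)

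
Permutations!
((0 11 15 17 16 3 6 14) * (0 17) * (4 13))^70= (17)(0 11 15)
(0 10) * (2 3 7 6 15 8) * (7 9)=(0 10)(2 3 9 7 6 15 8)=[10, 1, 3, 9, 4, 5, 15, 6, 2, 7, 0, 11, 12, 13, 14, 8]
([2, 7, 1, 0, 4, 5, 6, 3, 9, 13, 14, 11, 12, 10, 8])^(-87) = [7, 0, 3, 1, 4, 5, 6, 2, 10, 14, 9, 11, 12, 8, 13]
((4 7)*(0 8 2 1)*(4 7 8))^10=(8)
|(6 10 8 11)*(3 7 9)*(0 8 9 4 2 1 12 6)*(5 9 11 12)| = 42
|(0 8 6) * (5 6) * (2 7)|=|(0 8 5 6)(2 7)|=4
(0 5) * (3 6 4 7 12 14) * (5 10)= (0 10 5)(3 6 4 7 12 14)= [10, 1, 2, 6, 7, 0, 4, 12, 8, 9, 5, 11, 14, 13, 3]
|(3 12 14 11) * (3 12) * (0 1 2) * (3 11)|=|(0 1 2)(3 11 12 14)|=12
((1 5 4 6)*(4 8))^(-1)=(1 6 4 8 5)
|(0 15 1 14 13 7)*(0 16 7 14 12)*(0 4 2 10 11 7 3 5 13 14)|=13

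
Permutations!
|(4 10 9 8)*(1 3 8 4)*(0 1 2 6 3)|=|(0 1)(2 6 3 8)(4 10 9)|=12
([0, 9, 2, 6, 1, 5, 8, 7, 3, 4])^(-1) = [0, 4, 2, 8, 9, 5, 3, 7, 6, 1]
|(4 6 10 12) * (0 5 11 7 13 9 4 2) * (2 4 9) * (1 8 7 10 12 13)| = 6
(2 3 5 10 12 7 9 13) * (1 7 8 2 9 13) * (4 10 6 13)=(1 7 4 10 12 8 2 3 5 6 13 9)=[0, 7, 3, 5, 10, 6, 13, 4, 2, 1, 12, 11, 8, 9]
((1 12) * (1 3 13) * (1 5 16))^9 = ((1 12 3 13 5 16))^9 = (1 13)(3 16)(5 12)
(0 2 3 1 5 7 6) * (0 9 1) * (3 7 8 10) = (0 2 7 6 9 1 5 8 10 3) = [2, 5, 7, 0, 4, 8, 9, 6, 10, 1, 3]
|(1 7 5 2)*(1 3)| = 5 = |(1 7 5 2 3)|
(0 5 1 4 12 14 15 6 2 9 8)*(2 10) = (0 5 1 4 12 14 15 6 10 2 9 8) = [5, 4, 9, 3, 12, 1, 10, 7, 0, 8, 2, 11, 14, 13, 15, 6]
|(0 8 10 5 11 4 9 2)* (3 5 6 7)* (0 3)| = 30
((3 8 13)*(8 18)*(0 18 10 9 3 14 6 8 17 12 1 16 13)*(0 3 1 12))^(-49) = (0 17 18)(1 8 16 3 13 10 14 9 6)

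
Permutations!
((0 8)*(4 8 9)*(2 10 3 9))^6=((0 2 10 3 9 4 8))^6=(0 8 4 9 3 10 2)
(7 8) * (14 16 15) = (7 8)(14 16 15) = [0, 1, 2, 3, 4, 5, 6, 8, 7, 9, 10, 11, 12, 13, 16, 14, 15]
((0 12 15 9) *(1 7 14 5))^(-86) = ((0 12 15 9)(1 7 14 5))^(-86) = (0 15)(1 14)(5 7)(9 12)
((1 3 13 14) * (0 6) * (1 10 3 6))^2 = (0 6 1)(3 14)(10 13)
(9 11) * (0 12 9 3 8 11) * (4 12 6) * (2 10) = (0 6 4 12 9)(2 10)(3 8 11) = [6, 1, 10, 8, 12, 5, 4, 7, 11, 0, 2, 3, 9]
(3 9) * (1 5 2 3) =(1 5 2 3 9) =[0, 5, 3, 9, 4, 2, 6, 7, 8, 1]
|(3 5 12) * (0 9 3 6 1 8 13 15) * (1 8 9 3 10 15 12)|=28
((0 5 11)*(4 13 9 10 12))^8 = ((0 5 11)(4 13 9 10 12))^8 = (0 11 5)(4 10 13 12 9)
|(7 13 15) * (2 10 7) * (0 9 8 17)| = 20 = |(0 9 8 17)(2 10 7 13 15)|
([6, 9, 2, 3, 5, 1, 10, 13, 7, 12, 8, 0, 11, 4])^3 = (0 8 4 9)(1 11 10 13)(5 12 6 7)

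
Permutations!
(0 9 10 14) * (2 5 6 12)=(0 9 10 14)(2 5 6 12)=[9, 1, 5, 3, 4, 6, 12, 7, 8, 10, 14, 11, 2, 13, 0]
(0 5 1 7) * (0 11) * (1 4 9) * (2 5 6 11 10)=(0 6 11)(1 7 10 2 5 4 9)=[6, 7, 5, 3, 9, 4, 11, 10, 8, 1, 2, 0]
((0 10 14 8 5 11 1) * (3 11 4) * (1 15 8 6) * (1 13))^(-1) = (0 1 13 6 14 10)(3 4 5 8 15 11)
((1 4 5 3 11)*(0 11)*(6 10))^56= ((0 11 1 4 5 3)(6 10))^56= (0 1 5)(3 11 4)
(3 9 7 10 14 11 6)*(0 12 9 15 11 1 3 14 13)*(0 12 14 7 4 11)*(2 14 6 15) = [6, 3, 14, 2, 11, 5, 7, 10, 8, 4, 13, 15, 9, 12, 1, 0] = (0 6 7 10 13 12 9 4 11 15)(1 3 2 14)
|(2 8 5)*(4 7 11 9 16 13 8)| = |(2 4 7 11 9 16 13 8 5)| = 9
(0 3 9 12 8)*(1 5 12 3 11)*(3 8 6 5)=(0 11 1 3 9 8)(5 12 6)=[11, 3, 2, 9, 4, 12, 5, 7, 0, 8, 10, 1, 6]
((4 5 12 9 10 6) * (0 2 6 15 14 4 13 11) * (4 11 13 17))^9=(0 15 12 17)(2 14 9 4)(5 6 11 10)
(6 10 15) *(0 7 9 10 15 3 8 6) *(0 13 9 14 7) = [0, 1, 2, 8, 4, 5, 15, 14, 6, 10, 3, 11, 12, 9, 7, 13] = (3 8 6 15 13 9 10)(7 14)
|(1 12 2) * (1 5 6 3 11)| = 7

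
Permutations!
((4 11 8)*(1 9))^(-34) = ((1 9)(4 11 8))^(-34) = (4 8 11)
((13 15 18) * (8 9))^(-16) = (13 18 15)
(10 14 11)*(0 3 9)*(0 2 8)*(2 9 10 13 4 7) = [3, 1, 8, 10, 7, 5, 6, 2, 0, 9, 14, 13, 12, 4, 11] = (0 3 10 14 11 13 4 7 2 8)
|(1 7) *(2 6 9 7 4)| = 6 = |(1 4 2 6 9 7)|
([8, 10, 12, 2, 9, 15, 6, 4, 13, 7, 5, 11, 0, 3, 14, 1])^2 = (0 13 2)(1 5)(3 12 8)(4 7 9)(10 15)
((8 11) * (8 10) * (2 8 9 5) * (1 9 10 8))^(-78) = ((1 9 5 2)(8 11))^(-78) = (11)(1 5)(2 9)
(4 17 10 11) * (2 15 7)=(2 15 7)(4 17 10 11)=[0, 1, 15, 3, 17, 5, 6, 2, 8, 9, 11, 4, 12, 13, 14, 7, 16, 10]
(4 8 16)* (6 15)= (4 8 16)(6 15)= [0, 1, 2, 3, 8, 5, 15, 7, 16, 9, 10, 11, 12, 13, 14, 6, 4]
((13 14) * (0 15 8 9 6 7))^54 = (15)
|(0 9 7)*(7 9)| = 2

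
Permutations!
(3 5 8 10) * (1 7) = (1 7)(3 5 8 10) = [0, 7, 2, 5, 4, 8, 6, 1, 10, 9, 3]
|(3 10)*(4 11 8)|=6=|(3 10)(4 11 8)|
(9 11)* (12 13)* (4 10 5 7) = [0, 1, 2, 3, 10, 7, 6, 4, 8, 11, 5, 9, 13, 12] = (4 10 5 7)(9 11)(12 13)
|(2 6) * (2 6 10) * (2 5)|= |(2 10 5)|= 3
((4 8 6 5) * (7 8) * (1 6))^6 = ((1 6 5 4 7 8))^6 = (8)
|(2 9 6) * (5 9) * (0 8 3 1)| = 4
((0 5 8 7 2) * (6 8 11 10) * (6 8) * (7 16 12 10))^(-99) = (0 5 11 7 2)(8 16 12 10)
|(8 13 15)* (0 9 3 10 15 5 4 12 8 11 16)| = |(0 9 3 10 15 11 16)(4 12 8 13 5)| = 35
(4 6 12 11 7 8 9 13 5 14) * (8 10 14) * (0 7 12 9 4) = (0 7 10 14)(4 6 9 13 5 8)(11 12) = [7, 1, 2, 3, 6, 8, 9, 10, 4, 13, 14, 12, 11, 5, 0]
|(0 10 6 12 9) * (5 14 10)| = 7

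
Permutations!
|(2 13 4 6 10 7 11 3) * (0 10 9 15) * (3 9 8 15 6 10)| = 12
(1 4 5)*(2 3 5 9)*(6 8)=(1 4 9 2 3 5)(6 8)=[0, 4, 3, 5, 9, 1, 8, 7, 6, 2]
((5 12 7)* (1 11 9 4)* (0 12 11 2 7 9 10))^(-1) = (0 10 11 5 7 2 1 4 9 12)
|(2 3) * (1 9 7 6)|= |(1 9 7 6)(2 3)|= 4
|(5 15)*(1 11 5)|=4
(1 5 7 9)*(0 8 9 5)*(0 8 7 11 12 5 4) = (0 7 4)(1 8 9)(5 11 12) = [7, 8, 2, 3, 0, 11, 6, 4, 9, 1, 10, 12, 5]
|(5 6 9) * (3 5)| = |(3 5 6 9)| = 4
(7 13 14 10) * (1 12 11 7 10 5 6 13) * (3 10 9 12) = (1 3 10 9 12 11 7)(5 6 13 14) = [0, 3, 2, 10, 4, 6, 13, 1, 8, 12, 9, 7, 11, 14, 5]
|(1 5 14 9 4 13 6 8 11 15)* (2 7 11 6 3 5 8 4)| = 13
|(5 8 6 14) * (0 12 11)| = 12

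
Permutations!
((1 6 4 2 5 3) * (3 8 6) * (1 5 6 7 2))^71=((1 3 5 8 7 2 6 4))^71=(1 4 6 2 7 8 5 3)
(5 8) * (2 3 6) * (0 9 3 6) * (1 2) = (0 9 3)(1 2 6)(5 8) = [9, 2, 6, 0, 4, 8, 1, 7, 5, 3]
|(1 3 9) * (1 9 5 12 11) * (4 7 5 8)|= 8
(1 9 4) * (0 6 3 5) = [6, 9, 2, 5, 1, 0, 3, 7, 8, 4] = (0 6 3 5)(1 9 4)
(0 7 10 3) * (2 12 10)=(0 7 2 12 10 3)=[7, 1, 12, 0, 4, 5, 6, 2, 8, 9, 3, 11, 10]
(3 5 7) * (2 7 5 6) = (2 7 3 6) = [0, 1, 7, 6, 4, 5, 2, 3]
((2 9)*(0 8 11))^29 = ((0 8 11)(2 9))^29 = (0 11 8)(2 9)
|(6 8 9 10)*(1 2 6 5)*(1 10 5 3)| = |(1 2 6 8 9 5 10 3)| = 8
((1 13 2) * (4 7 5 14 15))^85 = ((1 13 2)(4 7 5 14 15))^85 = (15)(1 13 2)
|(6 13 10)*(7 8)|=|(6 13 10)(7 8)|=6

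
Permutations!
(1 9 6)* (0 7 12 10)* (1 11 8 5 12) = (0 7 1 9 6 11 8 5 12 10) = [7, 9, 2, 3, 4, 12, 11, 1, 5, 6, 0, 8, 10]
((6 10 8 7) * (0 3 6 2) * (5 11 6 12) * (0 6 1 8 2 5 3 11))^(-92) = ((0 11 1 8 7 5)(2 6 10)(3 12))^(-92) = (12)(0 7 1)(2 6 10)(5 8 11)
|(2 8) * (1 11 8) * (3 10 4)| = |(1 11 8 2)(3 10 4)| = 12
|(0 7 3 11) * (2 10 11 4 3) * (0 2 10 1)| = 6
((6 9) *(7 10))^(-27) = (6 9)(7 10)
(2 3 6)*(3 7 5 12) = (2 7 5 12 3 6) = [0, 1, 7, 6, 4, 12, 2, 5, 8, 9, 10, 11, 3]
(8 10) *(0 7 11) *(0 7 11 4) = [11, 1, 2, 3, 0, 5, 6, 4, 10, 9, 8, 7] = (0 11 7 4)(8 10)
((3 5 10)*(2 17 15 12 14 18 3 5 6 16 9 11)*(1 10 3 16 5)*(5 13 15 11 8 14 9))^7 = (1 10)(2 17 11)(3 14 15 5 8 13 16 9 6 18 12)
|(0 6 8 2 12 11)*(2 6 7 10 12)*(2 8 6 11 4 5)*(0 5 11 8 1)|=|(0 7 10 12 4 11 5 2 1)|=9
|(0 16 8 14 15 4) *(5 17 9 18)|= |(0 16 8 14 15 4)(5 17 9 18)|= 12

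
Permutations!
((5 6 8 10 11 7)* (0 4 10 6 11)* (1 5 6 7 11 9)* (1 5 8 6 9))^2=(11)(0 10 4)(1 7 5 8 9)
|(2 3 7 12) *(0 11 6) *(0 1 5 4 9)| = 28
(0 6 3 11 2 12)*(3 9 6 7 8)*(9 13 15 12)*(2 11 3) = (0 7 8 2 9 6 13 15 12) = [7, 1, 9, 3, 4, 5, 13, 8, 2, 6, 10, 11, 0, 15, 14, 12]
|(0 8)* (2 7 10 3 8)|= 6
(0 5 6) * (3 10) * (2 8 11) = [5, 1, 8, 10, 4, 6, 0, 7, 11, 9, 3, 2] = (0 5 6)(2 8 11)(3 10)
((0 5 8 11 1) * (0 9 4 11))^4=((0 5 8)(1 9 4 11))^4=(11)(0 5 8)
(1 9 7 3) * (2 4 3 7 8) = (1 9 8 2 4 3) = [0, 9, 4, 1, 3, 5, 6, 7, 2, 8]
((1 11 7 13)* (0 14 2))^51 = (14)(1 13 7 11)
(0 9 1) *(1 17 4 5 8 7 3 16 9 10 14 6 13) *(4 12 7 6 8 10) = (0 4 5 10 14 8 6 13 1)(3 16 9 17 12 7) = [4, 0, 2, 16, 5, 10, 13, 3, 6, 17, 14, 11, 7, 1, 8, 15, 9, 12]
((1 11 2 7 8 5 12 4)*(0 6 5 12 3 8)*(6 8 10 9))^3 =(0 4 2 8 1 7 12 11)(3 6 10 5 9) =((0 8 12 4 1 11 2 7)(3 10 9 6 5))^3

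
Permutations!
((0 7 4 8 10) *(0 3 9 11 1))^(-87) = ((0 7 4 8 10 3 9 11 1))^(-87) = (0 8 9)(1 4 3)(7 10 11)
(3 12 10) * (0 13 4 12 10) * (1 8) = (0 13 4 12)(1 8)(3 10) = [13, 8, 2, 10, 12, 5, 6, 7, 1, 9, 3, 11, 0, 4]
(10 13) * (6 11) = (6 11)(10 13) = [0, 1, 2, 3, 4, 5, 11, 7, 8, 9, 13, 6, 12, 10]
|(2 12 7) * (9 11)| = |(2 12 7)(9 11)| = 6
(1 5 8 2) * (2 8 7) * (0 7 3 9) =(0 7 2 1 5 3 9) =[7, 5, 1, 9, 4, 3, 6, 2, 8, 0]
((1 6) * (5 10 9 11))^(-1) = (1 6)(5 11 9 10)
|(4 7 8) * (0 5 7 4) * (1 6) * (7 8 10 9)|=|(0 5 8)(1 6)(7 10 9)|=6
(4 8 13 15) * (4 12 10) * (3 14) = [0, 1, 2, 14, 8, 5, 6, 7, 13, 9, 4, 11, 10, 15, 3, 12] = (3 14)(4 8 13 15 12 10)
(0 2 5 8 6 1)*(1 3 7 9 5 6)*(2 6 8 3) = (0 6 2 8 1)(3 7 9 5) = [6, 0, 8, 7, 4, 3, 2, 9, 1, 5]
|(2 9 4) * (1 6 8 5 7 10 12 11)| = 24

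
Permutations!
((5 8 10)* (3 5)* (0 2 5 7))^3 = (0 8 7 5 3 2 10)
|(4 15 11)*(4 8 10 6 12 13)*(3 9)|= 8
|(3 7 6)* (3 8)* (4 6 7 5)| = |(3 5 4 6 8)| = 5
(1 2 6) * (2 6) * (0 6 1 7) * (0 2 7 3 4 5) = (0 6 3 4 5)(2 7) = [6, 1, 7, 4, 5, 0, 3, 2]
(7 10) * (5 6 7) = (5 6 7 10) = [0, 1, 2, 3, 4, 6, 7, 10, 8, 9, 5]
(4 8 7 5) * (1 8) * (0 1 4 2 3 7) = (0 1 8)(2 3 7 5) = [1, 8, 3, 7, 4, 2, 6, 5, 0]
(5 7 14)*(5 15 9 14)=(5 7)(9 14 15)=[0, 1, 2, 3, 4, 7, 6, 5, 8, 14, 10, 11, 12, 13, 15, 9]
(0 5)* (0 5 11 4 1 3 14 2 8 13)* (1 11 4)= [4, 3, 8, 14, 11, 5, 6, 7, 13, 9, 10, 1, 12, 0, 2]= (0 4 11 1 3 14 2 8 13)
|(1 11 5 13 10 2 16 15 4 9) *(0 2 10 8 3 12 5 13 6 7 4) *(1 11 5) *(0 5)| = |(0 2 16 15 5 6 7 4 9 11 13 8 3 12 1)| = 15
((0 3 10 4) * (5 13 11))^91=((0 3 10 4)(5 13 11))^91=(0 4 10 3)(5 13 11)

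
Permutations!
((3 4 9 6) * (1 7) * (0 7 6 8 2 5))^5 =((0 7 1 6 3 4 9 8 2 5))^5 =(0 4)(1 8)(2 6)(3 5)(7 9)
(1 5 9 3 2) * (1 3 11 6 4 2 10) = (1 5 9 11 6 4 2 3 10) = [0, 5, 3, 10, 2, 9, 4, 7, 8, 11, 1, 6]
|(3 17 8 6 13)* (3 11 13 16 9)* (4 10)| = |(3 17 8 6 16 9)(4 10)(11 13)| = 6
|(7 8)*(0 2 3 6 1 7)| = |(0 2 3 6 1 7 8)| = 7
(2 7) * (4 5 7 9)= [0, 1, 9, 3, 5, 7, 6, 2, 8, 4]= (2 9 4 5 7)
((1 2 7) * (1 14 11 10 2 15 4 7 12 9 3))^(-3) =((1 15 4 7 14 11 10 2 12 9 3))^(-3) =(1 12 11 4 3 2 14 15 9 10 7)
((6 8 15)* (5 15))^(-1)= ((5 15 6 8))^(-1)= (5 8 6 15)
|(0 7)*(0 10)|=3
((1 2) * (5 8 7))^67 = (1 2)(5 8 7)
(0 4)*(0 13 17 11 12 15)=(0 4 13 17 11 12 15)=[4, 1, 2, 3, 13, 5, 6, 7, 8, 9, 10, 12, 15, 17, 14, 0, 16, 11]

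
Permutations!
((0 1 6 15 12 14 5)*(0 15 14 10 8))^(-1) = ((0 1 6 14 5 15 12 10 8))^(-1) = (0 8 10 12 15 5 14 6 1)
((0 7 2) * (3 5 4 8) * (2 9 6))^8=((0 7 9 6 2)(3 5 4 8))^8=(0 6 7 2 9)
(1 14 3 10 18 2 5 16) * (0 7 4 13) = (0 7 4 13)(1 14 3 10 18 2 5 16) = [7, 14, 5, 10, 13, 16, 6, 4, 8, 9, 18, 11, 12, 0, 3, 15, 1, 17, 2]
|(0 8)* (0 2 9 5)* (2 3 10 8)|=12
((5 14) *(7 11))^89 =(5 14)(7 11)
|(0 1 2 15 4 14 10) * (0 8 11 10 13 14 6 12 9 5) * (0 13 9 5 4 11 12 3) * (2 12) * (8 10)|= 20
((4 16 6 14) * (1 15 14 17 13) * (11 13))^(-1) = (1 13 11 17 6 16 4 14 15)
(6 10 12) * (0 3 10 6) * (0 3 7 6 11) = [7, 1, 2, 10, 4, 5, 11, 6, 8, 9, 12, 0, 3] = (0 7 6 11)(3 10 12)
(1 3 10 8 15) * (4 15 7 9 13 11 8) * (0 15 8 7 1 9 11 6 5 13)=(0 15 9)(1 3 10 4 8)(5 13 6)(7 11)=[15, 3, 2, 10, 8, 13, 5, 11, 1, 0, 4, 7, 12, 6, 14, 9]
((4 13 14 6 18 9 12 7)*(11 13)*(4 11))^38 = ((6 18 9 12 7 11 13 14))^38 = (6 13 7 9)(11 12 18 14)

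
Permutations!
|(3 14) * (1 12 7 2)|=|(1 12 7 2)(3 14)|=4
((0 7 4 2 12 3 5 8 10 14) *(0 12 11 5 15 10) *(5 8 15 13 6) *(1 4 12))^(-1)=((0 7 12 3 13 6 5 15 10 14 1 4 2 11 8))^(-1)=(0 8 11 2 4 1 14 10 15 5 6 13 3 12 7)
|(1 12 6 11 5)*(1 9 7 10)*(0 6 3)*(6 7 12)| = 10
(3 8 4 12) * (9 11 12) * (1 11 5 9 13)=(1 11 12 3 8 4 13)(5 9)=[0, 11, 2, 8, 13, 9, 6, 7, 4, 5, 10, 12, 3, 1]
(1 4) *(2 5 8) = [0, 4, 5, 3, 1, 8, 6, 7, 2] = (1 4)(2 5 8)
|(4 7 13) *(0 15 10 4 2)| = |(0 15 10 4 7 13 2)| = 7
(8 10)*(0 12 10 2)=[12, 1, 0, 3, 4, 5, 6, 7, 2, 9, 8, 11, 10]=(0 12 10 8 2)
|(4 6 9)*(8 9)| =|(4 6 8 9)| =4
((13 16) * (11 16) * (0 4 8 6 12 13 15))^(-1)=(0 15 16 11 13 12 6 8 4)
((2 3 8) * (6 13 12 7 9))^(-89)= (2 3 8)(6 13 12 7 9)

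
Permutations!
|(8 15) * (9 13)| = |(8 15)(9 13)| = 2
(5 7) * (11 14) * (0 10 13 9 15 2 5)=(0 10 13 9 15 2 5 7)(11 14)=[10, 1, 5, 3, 4, 7, 6, 0, 8, 15, 13, 14, 12, 9, 11, 2]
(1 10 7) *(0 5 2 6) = [5, 10, 6, 3, 4, 2, 0, 1, 8, 9, 7] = (0 5 2 6)(1 10 7)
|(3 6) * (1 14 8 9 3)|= 6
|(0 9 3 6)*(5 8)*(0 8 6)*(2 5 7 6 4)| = |(0 9 3)(2 5 4)(6 8 7)| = 3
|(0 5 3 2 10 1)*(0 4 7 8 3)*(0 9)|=|(0 5 9)(1 4 7 8 3 2 10)|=21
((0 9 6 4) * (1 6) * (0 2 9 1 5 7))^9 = (0 1 6 4 2 9 5 7)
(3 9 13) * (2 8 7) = (2 8 7)(3 9 13) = [0, 1, 8, 9, 4, 5, 6, 2, 7, 13, 10, 11, 12, 3]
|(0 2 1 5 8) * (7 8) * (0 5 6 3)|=|(0 2 1 6 3)(5 7 8)|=15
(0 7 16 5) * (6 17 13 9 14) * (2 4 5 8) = (0 7 16 8 2 4 5)(6 17 13 9 14) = [7, 1, 4, 3, 5, 0, 17, 16, 2, 14, 10, 11, 12, 9, 6, 15, 8, 13]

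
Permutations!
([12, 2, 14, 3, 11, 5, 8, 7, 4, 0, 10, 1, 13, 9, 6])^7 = (14)(0 9 13 12)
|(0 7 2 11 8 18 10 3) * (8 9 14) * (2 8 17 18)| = 11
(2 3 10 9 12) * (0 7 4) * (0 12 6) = (0 7 4 12 2 3 10 9 6) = [7, 1, 3, 10, 12, 5, 0, 4, 8, 6, 9, 11, 2]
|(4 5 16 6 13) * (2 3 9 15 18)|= 5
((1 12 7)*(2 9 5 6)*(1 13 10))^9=(1 10 13 7 12)(2 9 5 6)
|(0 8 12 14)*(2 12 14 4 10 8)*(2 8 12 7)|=6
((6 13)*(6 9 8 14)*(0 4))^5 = (14)(0 4) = ((0 4)(6 13 9 8 14))^5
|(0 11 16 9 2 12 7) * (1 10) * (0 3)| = 8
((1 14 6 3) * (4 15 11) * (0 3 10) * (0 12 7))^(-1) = ((0 3 1 14 6 10 12 7)(4 15 11))^(-1) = (0 7 12 10 6 14 1 3)(4 11 15)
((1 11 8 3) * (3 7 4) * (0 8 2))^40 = (11) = ((0 8 7 4 3 1 11 2))^40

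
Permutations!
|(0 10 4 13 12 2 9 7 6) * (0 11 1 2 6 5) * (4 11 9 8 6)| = |(0 10 11 1 2 8 6 9 7 5)(4 13 12)| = 30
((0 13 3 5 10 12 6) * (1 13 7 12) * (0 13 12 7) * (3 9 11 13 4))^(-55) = (1 12 6 4 3 5 10)(9 13 11)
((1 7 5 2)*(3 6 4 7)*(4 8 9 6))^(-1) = ((1 3 4 7 5 2)(6 8 9))^(-1) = (1 2 5 7 4 3)(6 9 8)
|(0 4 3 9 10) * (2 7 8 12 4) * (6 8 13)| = 11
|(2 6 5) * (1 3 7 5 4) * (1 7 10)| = |(1 3 10)(2 6 4 7 5)| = 15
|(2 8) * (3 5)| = 2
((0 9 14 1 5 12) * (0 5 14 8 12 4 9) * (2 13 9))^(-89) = (1 14)(2 9 12 4 13 8 5)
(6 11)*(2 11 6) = (2 11) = [0, 1, 11, 3, 4, 5, 6, 7, 8, 9, 10, 2]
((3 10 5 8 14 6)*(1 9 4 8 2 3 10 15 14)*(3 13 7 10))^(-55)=((1 9 4 8)(2 13 7 10 5)(3 15 14 6))^(-55)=(1 9 4 8)(3 15 14 6)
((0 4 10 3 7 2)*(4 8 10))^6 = ((0 8 10 3 7 2))^6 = (10)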